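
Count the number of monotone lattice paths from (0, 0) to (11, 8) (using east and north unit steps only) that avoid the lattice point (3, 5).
Number of paths = 66342

Total paths from (0, 0) to (11, 8): C(19, 11) = 75582. Paths through (3, 5): (paths (0, 0) → (3, 5)) × (paths (3, 5) → (11, 8)) = C(8, 3) · C(11, 8) = 56 · 165 = 9240. Avoidance count = 75582 − 9240 = 66342.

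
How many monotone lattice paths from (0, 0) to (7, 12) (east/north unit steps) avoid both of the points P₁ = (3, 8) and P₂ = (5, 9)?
Number of paths = 23768

Inclusion–exclusion. Total paths: C(19, 7) = 50388. Through P₁: C(11, 3)·C(8, 4) = 11550. Through P₂: C(14, 5)·C(5, 2) = 20020. Since P₁ is strictly southwest of P₂, a monotone path through both must visit P₁ then P₂; paths through both = C(11, 3)·C(3, 2)·C(5, 2) = 4950. Avoid both = 50388 − 11550 − 20020 + 4950 = 23768.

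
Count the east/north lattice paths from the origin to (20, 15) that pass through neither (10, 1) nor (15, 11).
Number of paths = 2257035342

Inclusion–exclusion. Total paths: C(35, 20) = 3247943160. Through P₁: C(11, 10)·C(24, 10) = 21573816. Through P₂: C(26, 15)·C(9, 5) = 973496160. Since P₁ is strictly southwest of P₂, a monotone path through both must visit P₁ then P₂; paths through both = C(11, 10)·C(15, 5)·C(9, 5) = 4162158. Avoid both = 3247943160 − 21573816 − 973496160 + 4162158 = 2257035342.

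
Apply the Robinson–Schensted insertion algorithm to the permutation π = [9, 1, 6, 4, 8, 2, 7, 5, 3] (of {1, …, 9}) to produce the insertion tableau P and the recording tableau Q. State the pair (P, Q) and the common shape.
P = [1, 2, 3] / [4, 5] / [6, 7] / [8] / [9];  Q = [1, 3, 5] / [2, 7] / [4, 8] / [6] / [9];  common shape = (3, 2, 2, 1, 1)

Row-insert the values π_1, π_2, … into P one at a time, bumping the leftmost entry strictly greater than the inserted value down to the next row. The recording tableau Q records, in position (i, j), the step at which that cell was added to P.
  Insert 9 (step 1): P = [9];  Q = [1]
  Insert 1 (step 2): P = [1] / [9];  Q = [1] / [2]
  Insert 6 (step 3): P = [1, 6] / [9];  Q = [1, 3] / [2]
  Insert 4 (step 4): P = [1, 4] / [6] / [9];  Q = [1, 3] / [2] / [4]
  Insert 8 (step 5): P = [1, 4, 8] / [6] / [9];  Q = [1, 3, 5] / [2] / [4]
  Insert 2 (step 6): P = [1, 2, 8] / [4] / [6] / [9];  Q = [1, 3, 5] / [2] / [4] / [6]
  Insert 7 (step 7): P = [1, 2, 7] / [4, 8] / [6] / [9];  Q = [1, 3, 5] / [2, 7] / [4] / [6]
  Insert 5 (step 8): P = [1, 2, 5] / [4, 7] / [6, 8] / [9];  Q = [1, 3, 5] / [2, 7] / [4, 8] / [6]
  Insert 3 (step 9): P = [1, 2, 3] / [4, 5] / [6, 7] / [8] / [9];  Q = [1, 3, 5] / [2, 7] / [4, 8] / [6] / [9]
Final shape: (3, 2, 2, 1, 1).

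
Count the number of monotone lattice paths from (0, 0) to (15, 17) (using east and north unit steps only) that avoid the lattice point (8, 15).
Number of paths = 548071416

Total paths from (0, 0) to (15, 17): C(32, 15) = 565722720. Paths through (8, 15): (paths (0, 0) → (8, 15)) × (paths (8, 15) → (15, 17)) = C(23, 8) · C(9, 7) = 490314 · 36 = 17651304. Avoidance count = 565722720 − 17651304 = 548071416.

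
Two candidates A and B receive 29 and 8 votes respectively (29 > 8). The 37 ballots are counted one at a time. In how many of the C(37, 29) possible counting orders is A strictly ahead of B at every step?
Strict-lead orderings = 21912660

Total orderings of the 37 votes with 29 for A: C(37, 29) = 38608020. By the Bertrand ballot formula (Cycle Lemma / reflection principle), the number of orderings in which A is strictly ahead of B throughout is (p − q)/(p + q) · C(p + q, p) = (29 − 8)/(29 + 8) · 38608020 = 21912660.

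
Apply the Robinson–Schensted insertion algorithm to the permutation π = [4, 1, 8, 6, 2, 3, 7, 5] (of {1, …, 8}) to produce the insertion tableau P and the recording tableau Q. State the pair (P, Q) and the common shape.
P = [1, 2, 3, 5] / [4, 6, 7] / [8];  Q = [1, 3, 6, 7] / [2, 4, 8] / [5];  common shape = (4, 3, 1)

Row-insert the values π_1, π_2, … into P one at a time, bumping the leftmost entry strictly greater than the inserted value down to the next row. The recording tableau Q records, in position (i, j), the step at which that cell was added to P.
  Insert 4 (step 1): P = [4];  Q = [1]
  Insert 1 (step 2): P = [1] / [4];  Q = [1] / [2]
  Insert 8 (step 3): P = [1, 8] / [4];  Q = [1, 3] / [2]
  Insert 6 (step 4): P = [1, 6] / [4, 8];  Q = [1, 3] / [2, 4]
  Insert 2 (step 5): P = [1, 2] / [4, 6] / [8];  Q = [1, 3] / [2, 4] / [5]
  Insert 3 (step 6): P = [1, 2, 3] / [4, 6] / [8];  Q = [1, 3, 6] / [2, 4] / [5]
  Insert 7 (step 7): P = [1, 2, 3, 7] / [4, 6] / [8];  Q = [1, 3, 6, 7] / [2, 4] / [5]
  Insert 5 (step 8): P = [1, 2, 3, 5] / [4, 6, 7] / [8];  Q = [1, 3, 6, 7] / [2, 4, 8] / [5]
Final shape: (4, 3, 1).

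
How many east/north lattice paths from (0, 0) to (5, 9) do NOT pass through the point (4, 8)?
Number of paths = 1012

Total paths from (0, 0) to (5, 9): C(14, 5) = 2002. Paths through (4, 8): (paths (0, 0) → (4, 8)) × (paths (4, 8) → (5, 9)) = C(12, 4) · C(2, 1) = 495 · 2 = 990. Avoidance count = 2002 − 990 = 1012.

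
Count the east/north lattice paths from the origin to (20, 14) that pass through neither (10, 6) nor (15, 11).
Number of paths = 721905512

Inclusion–exclusion. Total paths: C(34, 20) = 1391975640. Through P₁: C(16, 10)·C(18, 10) = 350414064. Through P₂: C(26, 15)·C(8, 5) = 432664960. Since P₁ is strictly southwest of P₂, a monotone path through both must visit P₁ then P₂; paths through both = C(16, 10)·C(10, 5)·C(8, 5) = 113008896. Avoid both = 1391975640 − 350414064 − 432664960 + 113008896 = 721905512.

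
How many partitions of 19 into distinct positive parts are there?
q(19) = 54

A partition into distinct parts is a strictly decreasing sequence summing to n. The recurrence d(n, m) = d(n, m−1) + d(n−m, m−1) (use part m at most once) with q(n) = d(n, n) gives q(19) = 54. (Euler's theorem: # distinct-part partitions = # odd-part partitions.)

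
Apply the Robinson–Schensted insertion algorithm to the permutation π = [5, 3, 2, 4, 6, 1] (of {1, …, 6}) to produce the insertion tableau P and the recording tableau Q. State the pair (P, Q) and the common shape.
P = [1, 4, 6] / [2] / [3] / [5];  Q = [1, 4, 5] / [2] / [3] / [6];  common shape = (3, 1, 1, 1)

Row-insert the values π_1, π_2, … into P one at a time, bumping the leftmost entry strictly greater than the inserted value down to the next row. The recording tableau Q records, in position (i, j), the step at which that cell was added to P.
  Insert 5 (step 1): P = [5];  Q = [1]
  Insert 3 (step 2): P = [3] / [5];  Q = [1] / [2]
  Insert 2 (step 3): P = [2] / [3] / [5];  Q = [1] / [2] / [3]
  Insert 4 (step 4): P = [2, 4] / [3] / [5];  Q = [1, 4] / [2] / [3]
  Insert 6 (step 5): P = [2, 4, 6] / [3] / [5];  Q = [1, 4, 5] / [2] / [3]
  Insert 1 (step 6): P = [1, 4, 6] / [2] / [3] / [5];  Q = [1, 4, 5] / [2] / [3] / [6]
Final shape: (3, 1, 1, 1).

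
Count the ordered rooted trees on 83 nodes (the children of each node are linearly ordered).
C_82 = 17526585015616776834735140517915655636396234280

These ordered rooted trees are counted by the Catalan number C_n = (1/(n + 1)) · C(2n, n). For n = 82: C_82 = (1/83) · C(164, 82) = 1454706556296192477283016662986999417820887445240/83 = 17526585015616776834735140517915655636396234280.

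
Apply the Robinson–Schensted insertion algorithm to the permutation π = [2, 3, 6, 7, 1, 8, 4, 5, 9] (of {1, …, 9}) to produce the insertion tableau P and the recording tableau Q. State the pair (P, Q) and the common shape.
P = [1, 3, 4, 5, 8, 9] / [2, 6, 7];  Q = [1, 2, 3, 4, 6, 9] / [5, 7, 8];  common shape = (6, 3)

Row-insert the values π_1, π_2, … into P one at a time, bumping the leftmost entry strictly greater than the inserted value down to the next row. The recording tableau Q records, in position (i, j), the step at which that cell was added to P.
  Insert 2 (step 1): P = [2];  Q = [1]
  Insert 3 (step 2): P = [2, 3];  Q = [1, 2]
  Insert 6 (step 3): P = [2, 3, 6];  Q = [1, 2, 3]
  Insert 7 (step 4): P = [2, 3, 6, 7];  Q = [1, 2, 3, 4]
  Insert 1 (step 5): P = [1, 3, 6, 7] / [2];  Q = [1, 2, 3, 4] / [5]
  Insert 8 (step 6): P = [1, 3, 6, 7, 8] / [2];  Q = [1, 2, 3, 4, 6] / [5]
  Insert 4 (step 7): P = [1, 3, 4, 7, 8] / [2, 6];  Q = [1, 2, 3, 4, 6] / [5, 7]
  Insert 5 (step 8): P = [1, 3, 4, 5, 8] / [2, 6, 7];  Q = [1, 2, 3, 4, 6] / [5, 7, 8]
  Insert 9 (step 9): P = [1, 3, 4, 5, 8, 9] / [2, 6, 7];  Q = [1, 2, 3, 4, 6, 9] / [5, 7, 8]
Final shape: (6, 3).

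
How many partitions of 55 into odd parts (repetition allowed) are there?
p_odd(55) = 6378

Enumerate partitions using only odd parts via the recurrence o(n, m) = o(n, m−2) + o(n−m, m) over odd m, starting from the largest odd part ≤ n. This gives p_odd(55) = 6378. (Euler's theorem: equals the count of distinct-part partitions.)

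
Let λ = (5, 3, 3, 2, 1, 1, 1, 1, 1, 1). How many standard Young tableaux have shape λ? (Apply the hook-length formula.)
# SYT of shape (5, 3, 3, 2, 1, 1, 1, 1, 1, 1) = 8162856

Hook-length formula: f^λ = n! / Π hook(c), product over all cells c of the Young diagram. For λ = (5, 3, 3, 2, 1, 1, 1, 1, 1, 1), n = 19 boxes. Hook lengths by row (left-to-right, top-to-bottom): [14, 7, 5, 2, 1]; [11, 4, 2]; [10, 3, 1]; [8, 1]; [6]; [5]; [4]; [3]; [2]; [1]. Product of hooks = 14902272000. So f^λ = 19! / 14902272000 = 121645100408832000 / 14902272000 = 8162856.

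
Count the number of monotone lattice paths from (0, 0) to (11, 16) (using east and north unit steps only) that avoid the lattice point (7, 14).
Number of paths = 11293695

Total paths from (0, 0) to (11, 16): C(27, 11) = 13037895. Paths through (7, 14): (paths (0, 0) → (7, 14)) × (paths (7, 14) → (11, 16)) = C(21, 7) · C(6, 4) = 116280 · 15 = 1744200. Avoidance count = 13037895 − 1744200 = 11293695.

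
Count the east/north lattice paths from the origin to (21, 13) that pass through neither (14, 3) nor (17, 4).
Number of paths = 912424645

Inclusion–exclusion. Total paths: C(34, 21) = 927983760. Through P₁: C(17, 14)·C(17, 7) = 13224640. Through P₂: C(21, 17)·C(13, 4) = 4279275. Since P₁ is strictly southwest of P₂, a monotone path through both must visit P₁ then P₂; paths through both = C(17, 14)·C(4, 3)·C(13, 4) = 1944800. Avoid both = 927983760 − 13224640 − 4279275 + 1944800 = 912424645.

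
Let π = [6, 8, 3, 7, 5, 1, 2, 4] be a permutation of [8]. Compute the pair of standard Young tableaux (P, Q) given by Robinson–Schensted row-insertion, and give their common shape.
P = [1, 2, 4] / [3, 5] / [6, 7] / [8];  Q = [1, 2, 8] / [3, 4] / [5, 7] / [6];  common shape = (3, 2, 2, 1)

Row-insert the values π_1, π_2, … into P one at a time, bumping the leftmost entry strictly greater than the inserted value down to the next row. The recording tableau Q records, in position (i, j), the step at which that cell was added to P.
  Insert 6 (step 1): P = [6];  Q = [1]
  Insert 8 (step 2): P = [6, 8];  Q = [1, 2]
  Insert 3 (step 3): P = [3, 8] / [6];  Q = [1, 2] / [3]
  Insert 7 (step 4): P = [3, 7] / [6, 8];  Q = [1, 2] / [3, 4]
  Insert 5 (step 5): P = [3, 5] / [6, 7] / [8];  Q = [1, 2] / [3, 4] / [5]
  Insert 1 (step 6): P = [1, 5] / [3, 7] / [6] / [8];  Q = [1, 2] / [3, 4] / [5] / [6]
  Insert 2 (step 7): P = [1, 2] / [3, 5] / [6, 7] / [8];  Q = [1, 2] / [3, 4] / [5, 7] / [6]
  Insert 4 (step 8): P = [1, 2, 4] / [3, 5] / [6, 7] / [8];  Q = [1, 2, 8] / [3, 4] / [5, 7] / [6]
Final shape: (3, 2, 2, 1).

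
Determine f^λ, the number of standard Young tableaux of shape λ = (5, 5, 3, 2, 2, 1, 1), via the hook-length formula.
# SYT of shape (5, 5, 3, 2, 2, 1, 1) = 36732852

Hook-length formula: f^λ = n! / Π hook(c), product over all cells c of the Young diagram. For λ = (5, 5, 3, 2, 2, 1, 1), n = 19 boxes. Hook lengths by row (left-to-right, top-to-bottom): [11, 8, 5, 3, 2]; [10, 7, 4, 2, 1]; [7, 4, 1]; [5, 2]; [4, 1]; [2]; [1]. Product of hooks = 3311616000. So f^λ = 19! / 3311616000 = 121645100408832000 / 3311616000 = 36732852.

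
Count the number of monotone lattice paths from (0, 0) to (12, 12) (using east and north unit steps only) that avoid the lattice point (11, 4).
Number of paths = 2691871

Total paths from (0, 0) to (12, 12): C(24, 12) = 2704156. Paths through (11, 4): (paths (0, 0) → (11, 4)) × (paths (11, 4) → (12, 12)) = C(15, 11) · C(9, 1) = 1365 · 9 = 12285. Avoidance count = 2704156 − 12285 = 2691871.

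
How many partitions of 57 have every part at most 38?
p(57, parts ≤ 38) = 612557

Use the recurrence p(n, m) = p(n, m−1) + p(n−m, m): either the largest part is < m (count p(n, m−1)) or the largest part is exactly m (remove one copy of m, count p(n−m, m)). With p(0, ·) = 1 this gives p(57, parts ≤ 38) = 612557. (By conjugating Young diagrams, this also counts partitions of 57 into at most 38 parts.)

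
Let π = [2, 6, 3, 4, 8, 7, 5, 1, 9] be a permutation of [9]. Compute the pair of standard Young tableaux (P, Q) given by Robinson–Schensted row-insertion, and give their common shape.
P = [1, 3, 4, 5, 9] / [2, 7] / [6] / [8];  Q = [1, 2, 4, 5, 9] / [3, 6] / [7] / [8];  common shape = (5, 2, 1, 1)

Row-insert the values π_1, π_2, … into P one at a time, bumping the leftmost entry strictly greater than the inserted value down to the next row. The recording tableau Q records, in position (i, j), the step at which that cell was added to P.
  Insert 2 (step 1): P = [2];  Q = [1]
  Insert 6 (step 2): P = [2, 6];  Q = [1, 2]
  Insert 3 (step 3): P = [2, 3] / [6];  Q = [1, 2] / [3]
  Insert 4 (step 4): P = [2, 3, 4] / [6];  Q = [1, 2, 4] / [3]
  Insert 8 (step 5): P = [2, 3, 4, 8] / [6];  Q = [1, 2, 4, 5] / [3]
  Insert 7 (step 6): P = [2, 3, 4, 7] / [6, 8];  Q = [1, 2, 4, 5] / [3, 6]
  Insert 5 (step 7): P = [2, 3, 4, 5] / [6, 7] / [8];  Q = [1, 2, 4, 5] / [3, 6] / [7]
  Insert 1 (step 8): P = [1, 3, 4, 5] / [2, 7] / [6] / [8];  Q = [1, 2, 4, 5] / [3, 6] / [7] / [8]
  Insert 9 (step 9): P = [1, 3, 4, 5, 9] / [2, 7] / [6] / [8];  Q = [1, 2, 4, 5, 9] / [3, 6] / [7] / [8]
Final shape: (5, 2, 1, 1).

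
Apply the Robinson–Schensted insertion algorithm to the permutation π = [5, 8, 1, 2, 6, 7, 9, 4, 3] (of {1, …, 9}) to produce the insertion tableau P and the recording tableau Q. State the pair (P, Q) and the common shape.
P = [1, 2, 3, 7, 9] / [4, 6] / [5] / [8];  Q = [1, 2, 5, 6, 7] / [3, 4] / [8] / [9];  common shape = (5, 2, 1, 1)

Row-insert the values π_1, π_2, … into P one at a time, bumping the leftmost entry strictly greater than the inserted value down to the next row. The recording tableau Q records, in position (i, j), the step at which that cell was added to P.
  Insert 5 (step 1): P = [5];  Q = [1]
  Insert 8 (step 2): P = [5, 8];  Q = [1, 2]
  Insert 1 (step 3): P = [1, 8] / [5];  Q = [1, 2] / [3]
  Insert 2 (step 4): P = [1, 2] / [5, 8];  Q = [1, 2] / [3, 4]
  Insert 6 (step 5): P = [1, 2, 6] / [5, 8];  Q = [1, 2, 5] / [3, 4]
  Insert 7 (step 6): P = [1, 2, 6, 7] / [5, 8];  Q = [1, 2, 5, 6] / [3, 4]
  Insert 9 (step 7): P = [1, 2, 6, 7, 9] / [5, 8];  Q = [1, 2, 5, 6, 7] / [3, 4]
  Insert 4 (step 8): P = [1, 2, 4, 7, 9] / [5, 6] / [8];  Q = [1, 2, 5, 6, 7] / [3, 4] / [8]
  Insert 3 (step 9): P = [1, 2, 3, 7, 9] / [4, 6] / [5] / [8];  Q = [1, 2, 5, 6, 7] / [3, 4] / [8] / [9]
Final shape: (5, 2, 1, 1).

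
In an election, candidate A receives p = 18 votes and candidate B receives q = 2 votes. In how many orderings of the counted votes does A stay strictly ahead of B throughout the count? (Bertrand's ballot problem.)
Strict-lead orderings = 152

Total orderings of the 20 votes with 18 for A: C(20, 18) = 190. By the Bertrand ballot formula (Cycle Lemma / reflection principle), the number of orderings in which A is strictly ahead of B throughout is (p − q)/(p + q) · C(p + q, p) = (18 − 2)/(18 + 2) · 190 = 152.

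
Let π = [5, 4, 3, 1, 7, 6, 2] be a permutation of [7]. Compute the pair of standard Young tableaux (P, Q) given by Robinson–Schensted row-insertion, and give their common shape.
P = [1, 2] / [3, 6] / [4, 7] / [5];  Q = [1, 5] / [2, 6] / [3, 7] / [4];  common shape = (2, 2, 2, 1)

Row-insert the values π_1, π_2, … into P one at a time, bumping the leftmost entry strictly greater than the inserted value down to the next row. The recording tableau Q records, in position (i, j), the step at which that cell was added to P.
  Insert 5 (step 1): P = [5];  Q = [1]
  Insert 4 (step 2): P = [4] / [5];  Q = [1] / [2]
  Insert 3 (step 3): P = [3] / [4] / [5];  Q = [1] / [2] / [3]
  Insert 1 (step 4): P = [1] / [3] / [4] / [5];  Q = [1] / [2] / [3] / [4]
  Insert 7 (step 5): P = [1, 7] / [3] / [4] / [5];  Q = [1, 5] / [2] / [3] / [4]
  Insert 6 (step 6): P = [1, 6] / [3, 7] / [4] / [5];  Q = [1, 5] / [2, 6] / [3] / [4]
  Insert 2 (step 7): P = [1, 2] / [3, 6] / [4, 7] / [5];  Q = [1, 5] / [2, 6] / [3, 7] / [4]
Final shape: (2, 2, 2, 1).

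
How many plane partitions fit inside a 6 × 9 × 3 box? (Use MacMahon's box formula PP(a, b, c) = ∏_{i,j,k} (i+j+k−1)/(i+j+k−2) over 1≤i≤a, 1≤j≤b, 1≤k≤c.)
PP(6, 9, 3) = 2530768240

Evaluate the triple product over i = 1..6, j = 1..9, k = 1..3. The factors are (2/1) · (3/2) · (4/3) · (3/2) · (4/3) · (5/4) · (4/3) · (5/4) · … (162 factors total). The numerators and denominators telescope so the product is an integer; carrying out the multiplication exactly gives PP(6, 9, 3) = 2530768240.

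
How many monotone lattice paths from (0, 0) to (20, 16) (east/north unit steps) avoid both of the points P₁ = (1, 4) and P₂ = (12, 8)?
Number of paths = 5068873335

Inclusion–exclusion. Total paths: C(36, 20) = 7307872110. Through P₁: C(5, 1)·C(31, 19) = 705602625. Through P₂: C(20, 12)·C(16, 8) = 1621233900. Since P₁ is strictly southwest of P₂, a monotone path through both must visit P₁ then P₂; paths through both = C(5, 1)·C(15, 11)·C(16, 8) = 87837750. Avoid both = 7307872110 − 705602625 − 1621233900 + 87837750 = 5068873335.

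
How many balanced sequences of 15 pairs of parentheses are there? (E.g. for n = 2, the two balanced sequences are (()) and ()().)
C_15 = 9694845

These balanced parentheses are counted by the Catalan number C_n = (1/(n + 1)) · C(2n, n). For n = 15: C_15 = (1/16) · C(30, 15) = 155117520/16 = 9694845.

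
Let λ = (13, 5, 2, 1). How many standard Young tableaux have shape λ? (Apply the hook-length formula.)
# SYT of shape (13, 5, 2, 1) = 6802380

Hook-length formula: f^λ = n! / Π hook(c), product over all cells c of the Young diagram. For λ = (13, 5, 2, 1), n = 21 boxes. Hook lengths by row (left-to-right, top-to-bottom): [16, 14, 12, 11, 10, 8, 7, 6, 5, 4, 3, 2, 1]; [7, 5, 3, 2, 1]; [3, 1]; [1]. Product of hooks = 7510745088000. So f^λ = 21! / 7510745088000 = 51090942171709440000 / 7510745088000 = 6802380.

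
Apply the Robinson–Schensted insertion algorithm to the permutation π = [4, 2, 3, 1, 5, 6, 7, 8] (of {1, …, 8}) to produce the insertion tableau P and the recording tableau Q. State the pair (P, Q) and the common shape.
P = [1, 3, 5, 6, 7, 8] / [2] / [4];  Q = [1, 3, 5, 6, 7, 8] / [2] / [4];  common shape = (6, 1, 1)

Row-insert the values π_1, π_2, … into P one at a time, bumping the leftmost entry strictly greater than the inserted value down to the next row. The recording tableau Q records, in position (i, j), the step at which that cell was added to P.
  Insert 4 (step 1): P = [4];  Q = [1]
  Insert 2 (step 2): P = [2] / [4];  Q = [1] / [2]
  Insert 3 (step 3): P = [2, 3] / [4];  Q = [1, 3] / [2]
  Insert 1 (step 4): P = [1, 3] / [2] / [4];  Q = [1, 3] / [2] / [4]
  Insert 5 (step 5): P = [1, 3, 5] / [2] / [4];  Q = [1, 3, 5] / [2] / [4]
  Insert 6 (step 6): P = [1, 3, 5, 6] / [2] / [4];  Q = [1, 3, 5, 6] / [2] / [4]
  Insert 7 (step 7): P = [1, 3, 5, 6, 7] / [2] / [4];  Q = [1, 3, 5, 6, 7] / [2] / [4]
  Insert 8 (step 8): P = [1, 3, 5, 6, 7, 8] / [2] / [4];  Q = [1, 3, 5, 6, 7, 8] / [2] / [4]
Final shape: (6, 1, 1).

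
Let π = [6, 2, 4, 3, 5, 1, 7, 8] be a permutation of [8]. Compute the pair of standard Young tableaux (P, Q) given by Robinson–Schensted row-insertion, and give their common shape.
P = [1, 3, 5, 7, 8] / [2] / [4] / [6];  Q = [1, 3, 5, 7, 8] / [2] / [4] / [6];  common shape = (5, 1, 1, 1)

Row-insert the values π_1, π_2, … into P one at a time, bumping the leftmost entry strictly greater than the inserted value down to the next row. The recording tableau Q records, in position (i, j), the step at which that cell was added to P.
  Insert 6 (step 1): P = [6];  Q = [1]
  Insert 2 (step 2): P = [2] / [6];  Q = [1] / [2]
  Insert 4 (step 3): P = [2, 4] / [6];  Q = [1, 3] / [2]
  Insert 3 (step 4): P = [2, 3] / [4] / [6];  Q = [1, 3] / [2] / [4]
  Insert 5 (step 5): P = [2, 3, 5] / [4] / [6];  Q = [1, 3, 5] / [2] / [4]
  Insert 1 (step 6): P = [1, 3, 5] / [2] / [4] / [6];  Q = [1, 3, 5] / [2] / [4] / [6]
  Insert 7 (step 7): P = [1, 3, 5, 7] / [2] / [4] / [6];  Q = [1, 3, 5, 7] / [2] / [4] / [6]
  Insert 8 (step 8): P = [1, 3, 5, 7, 8] / [2] / [4] / [6];  Q = [1, 3, 5, 7, 8] / [2] / [4] / [6]
Final shape: (5, 1, 1, 1).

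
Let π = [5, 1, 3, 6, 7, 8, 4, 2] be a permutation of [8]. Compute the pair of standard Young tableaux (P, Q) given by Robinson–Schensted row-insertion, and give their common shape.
P = [1, 2, 4, 7, 8] / [3, 6] / [5];  Q = [1, 3, 4, 5, 6] / [2, 7] / [8];  common shape = (5, 2, 1)

Row-insert the values π_1, π_2, … into P one at a time, bumping the leftmost entry strictly greater than the inserted value down to the next row. The recording tableau Q records, in position (i, j), the step at which that cell was added to P.
  Insert 5 (step 1): P = [5];  Q = [1]
  Insert 1 (step 2): P = [1] / [5];  Q = [1] / [2]
  Insert 3 (step 3): P = [1, 3] / [5];  Q = [1, 3] / [2]
  Insert 6 (step 4): P = [1, 3, 6] / [5];  Q = [1, 3, 4] / [2]
  Insert 7 (step 5): P = [1, 3, 6, 7] / [5];  Q = [1, 3, 4, 5] / [2]
  Insert 8 (step 6): P = [1, 3, 6, 7, 8] / [5];  Q = [1, 3, 4, 5, 6] / [2]
  Insert 4 (step 7): P = [1, 3, 4, 7, 8] / [5, 6];  Q = [1, 3, 4, 5, 6] / [2, 7]
  Insert 2 (step 8): P = [1, 2, 4, 7, 8] / [3, 6] / [5];  Q = [1, 3, 4, 5, 6] / [2, 7] / [8]
Final shape: (5, 2, 1).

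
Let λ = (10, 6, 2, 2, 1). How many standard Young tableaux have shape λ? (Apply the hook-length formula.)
# SYT of shape (10, 6, 2, 2, 1) = 115472500

Hook-length formula: f^λ = n! / Π hook(c), product over all cells c of the Young diagram. For λ = (10, 6, 2, 2, 1), n = 21 boxes. Hook lengths by row (left-to-right, top-to-bottom): [14, 12, 9, 8, 7, 6, 4, 3, 2, 1]; [9, 7, 4, 3, 2, 1]; [4, 2]; [3, 1]; [1]. Product of hooks = 442451165184. So f^λ = 21! / 442451165184 = 51090942171709440000 / 442451165184 = 115472500.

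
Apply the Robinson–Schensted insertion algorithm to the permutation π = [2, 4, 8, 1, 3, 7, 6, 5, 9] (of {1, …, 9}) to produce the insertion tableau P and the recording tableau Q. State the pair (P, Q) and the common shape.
P = [1, 3, 5, 9] / [2, 4, 6] / [7] / [8];  Q = [1, 2, 3, 9] / [4, 5, 6] / [7] / [8];  common shape = (4, 3, 1, 1)

Row-insert the values π_1, π_2, … into P one at a time, bumping the leftmost entry strictly greater than the inserted value down to the next row. The recording tableau Q records, in position (i, j), the step at which that cell was added to P.
  Insert 2 (step 1): P = [2];  Q = [1]
  Insert 4 (step 2): P = [2, 4];  Q = [1, 2]
  Insert 8 (step 3): P = [2, 4, 8];  Q = [1, 2, 3]
  Insert 1 (step 4): P = [1, 4, 8] / [2];  Q = [1, 2, 3] / [4]
  Insert 3 (step 5): P = [1, 3, 8] / [2, 4];  Q = [1, 2, 3] / [4, 5]
  Insert 7 (step 6): P = [1, 3, 7] / [2, 4, 8];  Q = [1, 2, 3] / [4, 5, 6]
  Insert 6 (step 7): P = [1, 3, 6] / [2, 4, 7] / [8];  Q = [1, 2, 3] / [4, 5, 6] / [7]
  Insert 5 (step 8): P = [1, 3, 5] / [2, 4, 6] / [7] / [8];  Q = [1, 2, 3] / [4, 5, 6] / [7] / [8]
  Insert 9 (step 9): P = [1, 3, 5, 9] / [2, 4, 6] / [7] / [8];  Q = [1, 2, 3, 9] / [4, 5, 6] / [7] / [8]
Final shape: (4, 3, 1, 1).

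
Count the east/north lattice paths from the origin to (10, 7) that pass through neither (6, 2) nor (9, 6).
Number of paths = 7870

Inclusion–exclusion. Total paths: C(17, 10) = 19448. Through P₁: C(8, 6)·C(9, 4) = 3528. Through P₂: C(15, 9)·C(2, 1) = 10010. Since P₁ is strictly southwest of P₂, a monotone path through both must visit P₁ then P₂; paths through both = C(8, 6)·C(7, 3)·C(2, 1) = 1960. Avoid both = 19448 − 3528 − 10010 + 1960 = 7870.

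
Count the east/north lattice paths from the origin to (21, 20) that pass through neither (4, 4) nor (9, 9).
Number of paths = 145565343080

Inclusion–exclusion. Total paths: C(41, 21) = 269128937220. Through P₁: C(8, 4)·C(33, 17) = 81676217700. Through P₂: C(18, 9)·C(23, 12) = 65738032360. Since P₁ is strictly southwest of P₂, a monotone path through both must visit P₁ then P₂; paths through both = C(8, 4)·C(10, 5)·C(23, 12) = 23850655920. Avoid both = 269128937220 − 81676217700 − 65738032360 + 23850655920 = 145565343080.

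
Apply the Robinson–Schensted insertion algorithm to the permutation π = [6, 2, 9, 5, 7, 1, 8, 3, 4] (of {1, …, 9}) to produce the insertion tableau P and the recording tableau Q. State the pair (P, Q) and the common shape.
P = [1, 3, 4, 8] / [2, 5, 7] / [6, 9];  Q = [1, 3, 5, 7] / [2, 4, 9] / [6, 8];  common shape = (4, 3, 2)

Row-insert the values π_1, π_2, … into P one at a time, bumping the leftmost entry strictly greater than the inserted value down to the next row. The recording tableau Q records, in position (i, j), the step at which that cell was added to P.
  Insert 6 (step 1): P = [6];  Q = [1]
  Insert 2 (step 2): P = [2] / [6];  Q = [1] / [2]
  Insert 9 (step 3): P = [2, 9] / [6];  Q = [1, 3] / [2]
  Insert 5 (step 4): P = [2, 5] / [6, 9];  Q = [1, 3] / [2, 4]
  Insert 7 (step 5): P = [2, 5, 7] / [6, 9];  Q = [1, 3, 5] / [2, 4]
  Insert 1 (step 6): P = [1, 5, 7] / [2, 9] / [6];  Q = [1, 3, 5] / [2, 4] / [6]
  Insert 8 (step 7): P = [1, 5, 7, 8] / [2, 9] / [6];  Q = [1, 3, 5, 7] / [2, 4] / [6]
  Insert 3 (step 8): P = [1, 3, 7, 8] / [2, 5] / [6, 9];  Q = [1, 3, 5, 7] / [2, 4] / [6, 8]
  Insert 4 (step 9): P = [1, 3, 4, 8] / [2, 5, 7] / [6, 9];  Q = [1, 3, 5, 7] / [2, 4, 9] / [6, 8]
Final shape: (4, 3, 2).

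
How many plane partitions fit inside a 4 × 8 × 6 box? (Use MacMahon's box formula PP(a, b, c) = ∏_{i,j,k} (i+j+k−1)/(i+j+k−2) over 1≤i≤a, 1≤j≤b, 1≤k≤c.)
PP(4, 8, 6) = 90474964580

Evaluate the triple product over i = 1..4, j = 1..8, k = 1..6. The factors are (2/1) · (3/2) · (4/3) · (5/4) · (6/5) · (7/6) · (3/2) · (4/3) · … (192 factors total). The numerators and denominators telescope so the product is an integer; carrying out the multiplication exactly gives PP(4, 8, 6) = 90474964580.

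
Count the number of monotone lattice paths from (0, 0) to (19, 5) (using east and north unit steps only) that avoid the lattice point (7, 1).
Number of paths = 27944

Total paths from (0, 0) to (19, 5): C(24, 19) = 42504. Paths through (7, 1): (paths (0, 0) → (7, 1)) × (paths (7, 1) → (19, 5)) = C(8, 7) · C(16, 12) = 8 · 1820 = 14560. Avoidance count = 42504 − 14560 = 27944.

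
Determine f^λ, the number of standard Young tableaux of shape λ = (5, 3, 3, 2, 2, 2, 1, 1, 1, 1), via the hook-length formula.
# SYT of shape (5, 3, 3, 2, 2, 2, 1, 1, 1, 1) = 126977760

Hook-length formula: f^λ = n! / Π hook(c), product over all cells c of the Young diagram. For λ = (5, 3, 3, 2, 2, 2, 1, 1, 1, 1), n = 21 boxes. Hook lengths by row (left-to-right, top-to-bottom): [14, 9, 5, 2, 1]; [11, 6, 2]; [10, 5, 1]; [8, 3]; [7, 2]; [6, 1]; [4]; [3]; [2]; [1]. Product of hooks = 402361344000. So f^λ = 21! / 402361344000 = 51090942171709440000 / 402361344000 = 126977760.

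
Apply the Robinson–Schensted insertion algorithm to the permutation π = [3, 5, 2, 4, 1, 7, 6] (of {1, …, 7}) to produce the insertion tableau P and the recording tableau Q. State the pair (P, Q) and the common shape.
P = [1, 4, 6] / [2, 5, 7] / [3];  Q = [1, 2, 6] / [3, 4, 7] / [5];  common shape = (3, 3, 1)

Row-insert the values π_1, π_2, … into P one at a time, bumping the leftmost entry strictly greater than the inserted value down to the next row. The recording tableau Q records, in position (i, j), the step at which that cell was added to P.
  Insert 3 (step 1): P = [3];  Q = [1]
  Insert 5 (step 2): P = [3, 5];  Q = [1, 2]
  Insert 2 (step 3): P = [2, 5] / [3];  Q = [1, 2] / [3]
  Insert 4 (step 4): P = [2, 4] / [3, 5];  Q = [1, 2] / [3, 4]
  Insert 1 (step 5): P = [1, 4] / [2, 5] / [3];  Q = [1, 2] / [3, 4] / [5]
  Insert 7 (step 6): P = [1, 4, 7] / [2, 5] / [3];  Q = [1, 2, 6] / [3, 4] / [5]
  Insert 6 (step 7): P = [1, 4, 6] / [2, 5, 7] / [3];  Q = [1, 2, 6] / [3, 4, 7] / [5]
Final shape: (3, 3, 1).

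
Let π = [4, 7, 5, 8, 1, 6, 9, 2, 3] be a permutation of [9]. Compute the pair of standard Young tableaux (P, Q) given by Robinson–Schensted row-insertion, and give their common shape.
P = [1, 2, 3, 9] / [4, 5, 6] / [7, 8];  Q = [1, 2, 4, 7] / [3, 6, 9] / [5, 8];  common shape = (4, 3, 2)

Row-insert the values π_1, π_2, … into P one at a time, bumping the leftmost entry strictly greater than the inserted value down to the next row. The recording tableau Q records, in position (i, j), the step at which that cell was added to P.
  Insert 4 (step 1): P = [4];  Q = [1]
  Insert 7 (step 2): P = [4, 7];  Q = [1, 2]
  Insert 5 (step 3): P = [4, 5] / [7];  Q = [1, 2] / [3]
  Insert 8 (step 4): P = [4, 5, 8] / [7];  Q = [1, 2, 4] / [3]
  Insert 1 (step 5): P = [1, 5, 8] / [4] / [7];  Q = [1, 2, 4] / [3] / [5]
  Insert 6 (step 6): P = [1, 5, 6] / [4, 8] / [7];  Q = [1, 2, 4] / [3, 6] / [5]
  Insert 9 (step 7): P = [1, 5, 6, 9] / [4, 8] / [7];  Q = [1, 2, 4, 7] / [3, 6] / [5]
  Insert 2 (step 8): P = [1, 2, 6, 9] / [4, 5] / [7, 8];  Q = [1, 2, 4, 7] / [3, 6] / [5, 8]
  Insert 3 (step 9): P = [1, 2, 3, 9] / [4, 5, 6] / [7, 8];  Q = [1, 2, 4, 7] / [3, 6, 9] / [5, 8]
Final shape: (4, 3, 2).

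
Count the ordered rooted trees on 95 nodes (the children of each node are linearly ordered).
C_94 = 239993345518077005168915776623476723006280827488229600

These ordered rooted trees are counted by the Catalan number C_n = (1/(n + 1)) · C(2n, n). For n = 94: C_94 = (1/95) · C(188, 94) = 22799367824217315491046998779230288685596678611381812000/95 = 239993345518077005168915776623476723006280827488229600.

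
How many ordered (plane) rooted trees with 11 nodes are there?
C_10 = 16796

These ordered rooted trees are counted by the Catalan number C_n = (1/(n + 1)) · C(2n, n). For n = 10: C_10 = (1/11) · C(20, 10) = 184756/11 = 16796.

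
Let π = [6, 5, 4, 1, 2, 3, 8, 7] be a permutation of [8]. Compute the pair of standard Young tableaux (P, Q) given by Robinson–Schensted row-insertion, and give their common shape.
P = [1, 2, 3, 7] / [4, 8] / [5] / [6];  Q = [1, 5, 6, 7] / [2, 8] / [3] / [4];  common shape = (4, 2, 1, 1)

Row-insert the values π_1, π_2, … into P one at a time, bumping the leftmost entry strictly greater than the inserted value down to the next row. The recording tableau Q records, in position (i, j), the step at which that cell was added to P.
  Insert 6 (step 1): P = [6];  Q = [1]
  Insert 5 (step 2): P = [5] / [6];  Q = [1] / [2]
  Insert 4 (step 3): P = [4] / [5] / [6];  Q = [1] / [2] / [3]
  Insert 1 (step 4): P = [1] / [4] / [5] / [6];  Q = [1] / [2] / [3] / [4]
  Insert 2 (step 5): P = [1, 2] / [4] / [5] / [6];  Q = [1, 5] / [2] / [3] / [4]
  Insert 3 (step 6): P = [1, 2, 3] / [4] / [5] / [6];  Q = [1, 5, 6] / [2] / [3] / [4]
  Insert 8 (step 7): P = [1, 2, 3, 8] / [4] / [5] / [6];  Q = [1, 5, 6, 7] / [2] / [3] / [4]
  Insert 7 (step 8): P = [1, 2, 3, 7] / [4, 8] / [5] / [6];  Q = [1, 5, 6, 7] / [2, 8] / [3] / [4]
Final shape: (4, 2, 1, 1).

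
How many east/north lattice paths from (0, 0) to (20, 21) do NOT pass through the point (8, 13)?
Number of paths = 243495301920

Total paths from (0, 0) to (20, 21): C(41, 20) = 269128937220. Paths through (8, 13): (paths (0, 0) → (8, 13)) × (paths (8, 13) → (20, 21)) = C(21, 8) · C(20, 12) = 203490 · 125970 = 25633635300. Avoidance count = 269128937220 − 25633635300 = 243495301920.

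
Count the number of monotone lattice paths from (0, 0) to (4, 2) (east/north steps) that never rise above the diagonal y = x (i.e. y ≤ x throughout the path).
Number of paths = 9

By the reflection principle (André's argument), the number of monotone paths to (4, 2) with n ≤ m that never go above y = x is C(6, 4) − C(6, 5) = 15 − 6 = 9.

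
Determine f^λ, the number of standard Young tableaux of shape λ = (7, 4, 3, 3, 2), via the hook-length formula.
# SYT of shape (7, 4, 3, 3, 2) = 28569996

Hook-length formula: f^λ = n! / Π hook(c), product over all cells c of the Young diagram. For λ = (7, 4, 3, 3, 2), n = 19 boxes. Hook lengths by row (left-to-right, top-to-bottom): [11, 10, 8, 5, 3, 2, 1]; [7, 6, 4, 1]; [5, 4, 2]; [4, 3, 1]; [2, 1]. Product of hooks = 4257792000. So f^λ = 19! / 4257792000 = 121645100408832000 / 4257792000 = 28569996.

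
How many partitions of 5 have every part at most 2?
p(5, parts ≤ 2) = 3

Partitions of 5 with all parts ≤ 2: 2+2+1, 2+1+1+1, 1+1+1+1+1. Count = 3.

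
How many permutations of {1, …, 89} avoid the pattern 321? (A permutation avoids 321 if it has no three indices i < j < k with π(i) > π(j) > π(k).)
C_89 = 254224158304000796523953440778841647086547372026600

These 321-avoiding permutations are counted by the Catalan number C_n = (1/(n + 1)) · C(2n, n). For n = 89: C_89 = (1/90) · C(178, 89) = 22880174247360071687155809670095748237789263482394000/90 = 254224158304000796523953440778841647086547372026600.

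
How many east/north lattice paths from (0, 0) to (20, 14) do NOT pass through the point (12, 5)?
Number of paths = 1241545360

Total paths from (0, 0) to (20, 14): C(34, 20) = 1391975640. Paths through (12, 5): (paths (0, 0) → (12, 5)) × (paths (12, 5) → (20, 14)) = C(17, 12) · C(17, 8) = 6188 · 24310 = 150430280. Avoidance count = 1391975640 − 150430280 = 1241545360.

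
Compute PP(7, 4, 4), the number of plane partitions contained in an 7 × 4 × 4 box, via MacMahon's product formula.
PP(7, 4, 4) = 44537922

Evaluate the triple product over i = 1..7, j = 1..4, k = 1..4. The factors are (2/1) · (3/2) · (4/3) · (5/4) · (3/2) · (4/3) · (5/4) · (6/5) · … (112 factors total). The numerators and denominators telescope so the product is an integer; carrying out the multiplication exactly gives PP(7, 4, 4) = 44537922.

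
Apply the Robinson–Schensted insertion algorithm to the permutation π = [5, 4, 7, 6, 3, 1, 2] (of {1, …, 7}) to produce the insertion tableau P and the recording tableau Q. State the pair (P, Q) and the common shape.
P = [1, 2] / [3, 6] / [4, 7] / [5];  Q = [1, 3] / [2, 4] / [5, 7] / [6];  common shape = (2, 2, 2, 1)

Row-insert the values π_1, π_2, … into P one at a time, bumping the leftmost entry strictly greater than the inserted value down to the next row. The recording tableau Q records, in position (i, j), the step at which that cell was added to P.
  Insert 5 (step 1): P = [5];  Q = [1]
  Insert 4 (step 2): P = [4] / [5];  Q = [1] / [2]
  Insert 7 (step 3): P = [4, 7] / [5];  Q = [1, 3] / [2]
  Insert 6 (step 4): P = [4, 6] / [5, 7];  Q = [1, 3] / [2, 4]
  Insert 3 (step 5): P = [3, 6] / [4, 7] / [5];  Q = [1, 3] / [2, 4] / [5]
  Insert 1 (step 6): P = [1, 6] / [3, 7] / [4] / [5];  Q = [1, 3] / [2, 4] / [5] / [6]
  Insert 2 (step 7): P = [1, 2] / [3, 6] / [4, 7] / [5];  Q = [1, 3] / [2, 4] / [5, 7] / [6]
Final shape: (2, 2, 2, 1).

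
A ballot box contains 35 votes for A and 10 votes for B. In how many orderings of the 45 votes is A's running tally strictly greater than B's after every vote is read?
Strict-lead orderings = 1772326270

Total orderings of the 45 votes with 35 for A: C(45, 35) = 3190187286. By the Bertrand ballot formula (Cycle Lemma / reflection principle), the number of orderings in which A is strictly ahead of B throughout is (p − q)/(p + q) · C(p + q, p) = (35 − 10)/(35 + 10) · 3190187286 = 1772326270.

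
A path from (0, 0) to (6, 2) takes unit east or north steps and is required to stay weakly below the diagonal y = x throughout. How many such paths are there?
Number of paths = 20

By the reflection principle (André's argument), the number of monotone paths to (6, 2) with n ≤ m that never go above y = x is C(8, 6) − C(8, 7) = 28 − 8 = 20.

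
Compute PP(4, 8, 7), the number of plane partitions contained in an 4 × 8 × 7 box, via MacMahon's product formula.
PP(4, 8, 7) = 1318349483880

Evaluate the triple product over i = 1..4, j = 1..8, k = 1..7. The factors are (2/1) · (3/2) · (4/3) · (5/4) · (6/5) · (7/6) · (8/7) · (3/2) · … (224 factors total). The numerators and denominators telescope so the product is an integer; carrying out the multiplication exactly gives PP(4, 8, 7) = 1318349483880.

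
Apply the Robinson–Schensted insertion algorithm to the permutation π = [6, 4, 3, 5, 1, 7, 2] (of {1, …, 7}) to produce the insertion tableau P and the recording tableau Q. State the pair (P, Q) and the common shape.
P = [1, 2, 7] / [3, 5] / [4] / [6];  Q = [1, 4, 6] / [2, 7] / [3] / [5];  common shape = (3, 2, 1, 1)

Row-insert the values π_1, π_2, … into P one at a time, bumping the leftmost entry strictly greater than the inserted value down to the next row. The recording tableau Q records, in position (i, j), the step at which that cell was added to P.
  Insert 6 (step 1): P = [6];  Q = [1]
  Insert 4 (step 2): P = [4] / [6];  Q = [1] / [2]
  Insert 3 (step 3): P = [3] / [4] / [6];  Q = [1] / [2] / [3]
  Insert 5 (step 4): P = [3, 5] / [4] / [6];  Q = [1, 4] / [2] / [3]
  Insert 1 (step 5): P = [1, 5] / [3] / [4] / [6];  Q = [1, 4] / [2] / [3] / [5]
  Insert 7 (step 6): P = [1, 5, 7] / [3] / [4] / [6];  Q = [1, 4, 6] / [2] / [3] / [5]
  Insert 2 (step 7): P = [1, 2, 7] / [3, 5] / [4] / [6];  Q = [1, 4, 6] / [2, 7] / [3] / [5]
Final shape: (3, 2, 1, 1).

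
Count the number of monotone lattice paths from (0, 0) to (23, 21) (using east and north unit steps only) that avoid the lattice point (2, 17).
Number of paths = 2012614236930

Total paths from (0, 0) to (23, 21): C(44, 23) = 2012616400080. Paths through (2, 17): (paths (0, 0) → (2, 17)) × (paths (2, 17) → (23, 21)) = C(19, 2) · C(25, 21) = 171 · 12650 = 2163150. Avoidance count = 2012616400080 − 2163150 = 2012614236930.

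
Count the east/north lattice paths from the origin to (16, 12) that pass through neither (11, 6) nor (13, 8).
Number of paths = 20180853

Inclusion–exclusion. Total paths: C(28, 16) = 30421755. Through P₁: C(17, 11)·C(11, 5) = 5717712. Through P₂: C(21, 13)·C(7, 3) = 7122150. Since P₁ is strictly southwest of P₂, a monotone path through both must visit P₁ then P₂; paths through both = C(17, 11)·C(4, 2)·C(7, 3) = 2598960. Avoid both = 30421755 − 5717712 − 7122150 + 2598960 = 20180853.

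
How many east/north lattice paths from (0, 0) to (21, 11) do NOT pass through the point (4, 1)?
Number of paths = 86843055

Total paths from (0, 0) to (21, 11): C(32, 21) = 129024480. Paths through (4, 1): (paths (0, 0) → (4, 1)) × (paths (4, 1) → (21, 11)) = C(5, 4) · C(27, 17) = 5 · 8436285 = 42181425. Avoidance count = 129024480 − 42181425 = 86843055.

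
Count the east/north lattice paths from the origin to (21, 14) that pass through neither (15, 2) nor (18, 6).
Number of paths = 2296011756

Inclusion–exclusion. Total paths: C(35, 21) = 2319959400. Through P₁: C(17, 15)·C(18, 6) = 2524704. Through P₂: C(24, 18)·C(11, 3) = 22208340. Since P₁ is strictly southwest of P₂, a monotone path through both must visit P₁ then P₂; paths through both = C(17, 15)·C(7, 3)·C(11, 3) = 785400. Avoid both = 2319959400 − 2524704 − 22208340 + 785400 = 2296011756.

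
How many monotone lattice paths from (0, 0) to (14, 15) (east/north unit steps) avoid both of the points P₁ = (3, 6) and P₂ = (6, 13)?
Number of paths = 62682780

Inclusion–exclusion. Total paths: C(29, 14) = 77558760. Through P₁: C(9, 3)·C(20, 11) = 14108640. Through P₂: C(19, 6)·C(10, 8) = 1220940. Since P₁ is strictly southwest of P₂, a monotone path through both must visit P₁ then P₂; paths through both = C(9, 3)·C(10, 3)·C(10, 8) = 453600. Avoid both = 77558760 − 14108640 − 1220940 + 453600 = 62682780.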